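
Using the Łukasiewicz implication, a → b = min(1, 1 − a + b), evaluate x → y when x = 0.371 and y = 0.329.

x → y = min(1, 1 − 0.371 + 0.329) = min(1, 0.958) = 0.958
For comparison, the Gödel implication (1 if a ≤ b else b) would give 0.329.

0.958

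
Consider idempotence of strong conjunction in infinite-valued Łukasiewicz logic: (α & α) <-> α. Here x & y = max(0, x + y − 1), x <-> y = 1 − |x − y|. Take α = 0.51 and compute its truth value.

α & α = max(0, 0.51 + 0.51 − 1) = max(0, 0.02) = 0.02
(α & α) <-> α = 1 − |0.02 − 0.51| = 1 − 0.49 = 0.51
(The value 0.51 < 1 shows this instance is not satisfied; fails in Ł∞ since a ⊗ a = max(0, 2a−1) ≠ a in general.)

0.51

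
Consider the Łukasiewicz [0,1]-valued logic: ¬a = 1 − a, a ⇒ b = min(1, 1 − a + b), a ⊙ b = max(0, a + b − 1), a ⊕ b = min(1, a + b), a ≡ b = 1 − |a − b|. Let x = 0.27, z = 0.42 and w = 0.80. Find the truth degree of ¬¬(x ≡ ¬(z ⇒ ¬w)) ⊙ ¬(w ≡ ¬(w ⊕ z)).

0.75

¬w = 1 − 0.80 = 0.20
z ⇒ ¬w = min(1, 1 − 0.42 + 0.20) = min(1, 0.78) = 0.78
¬(z ⇒ ¬w) = 1 − 0.78 = 0.22
x ≡ ¬(z ⇒ ¬w) = 1 − |0.27 − 0.22| = 1 − 0.05 = 0.95
¬(x ≡ ¬(z ⇒ ¬w)) = 1 − 0.95 = 0.05
¬¬(x ≡ ¬(z ⇒ ¬w)) = 1 − 0.05 = 0.95
w ⊕ z = min(1, 0.80 + 0.42) = min(1, 1.22) = 1.00
¬(w ⊕ z) = 1 − 1.00 = 0.00
w ≡ ¬(w ⊕ z) = 1 − |0.80 − 0.00| = 1 − 0.80 = 0.20
¬(w ≡ ¬(w ⊕ z)) = 1 − 0.20 = 0.80
¬¬(x ≡ ¬(z ⇒ ¬w)) ⊙ ¬(w ≡ ¬(w ⊕ z)) = max(0, 0.95 + 0.80 − 1) = max(0, 0.75) = 0.75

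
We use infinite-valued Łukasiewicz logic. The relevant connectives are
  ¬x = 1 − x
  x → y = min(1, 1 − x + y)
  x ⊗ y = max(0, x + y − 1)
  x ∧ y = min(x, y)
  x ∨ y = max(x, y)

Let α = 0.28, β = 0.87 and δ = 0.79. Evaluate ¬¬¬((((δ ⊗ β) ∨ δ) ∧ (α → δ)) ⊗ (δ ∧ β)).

δ ⊗ β = max(0, 0.79 + 0.87 − 1) = max(0, 0.66) = 0.66
(δ ⊗ β) ∨ δ = max(0.66, 0.79) = 0.79
α → δ = min(1, 1 − 0.28 + 0.79) = min(1, 1.51) = 1.00
((δ ⊗ β) ∨ δ) ∧ (α → δ) = min(0.79, 1.00) = 0.79
δ ∧ β = min(0.79, 0.87) = 0.79
(((δ ⊗ β) ∨ δ) ∧ (α → δ)) ⊗ (δ ∧ β) = max(0, 0.79 + 0.79 − 1) = max(0, 0.58) = 0.58
¬((((δ ⊗ β) ∨ δ) ∧ (α → δ)) ⊗ (δ ∧ β)) = 1 − 0.58 = 0.42
¬¬((((δ ⊗ β) ∨ δ) ∧ (α → δ)) ⊗ (δ ∧ β)) = 1 − 0.42 = 0.58
¬¬¬((((δ ⊗ β) ∨ δ) ∧ (α → δ)) ⊗ (δ ∧ β)) = 1 − 0.58 = 0.42

0.42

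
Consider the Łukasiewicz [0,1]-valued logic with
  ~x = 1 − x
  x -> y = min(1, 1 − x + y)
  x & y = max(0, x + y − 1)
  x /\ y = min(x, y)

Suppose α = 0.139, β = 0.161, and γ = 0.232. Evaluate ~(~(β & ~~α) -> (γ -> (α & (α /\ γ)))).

0.232

~α = 1 − 0.139 = 0.861
~~α = 1 − 0.861 = 0.139
β & ~~α = max(0, 0.161 + 0.139 − 1) = max(0, -0.700) = 0.000
~(β & ~~α) = 1 − 0.000 = 1.000
α /\ γ = min(0.139, 0.232) = 0.139
α & (α /\ γ) = max(0, 0.139 + 0.139 − 1) = max(0, -0.722) = 0.000
γ -> (α & (α /\ γ)) = min(1, 1 − 0.232 + 0.000) = min(1, 0.768) = 0.768
~(β & ~~α) -> (γ -> (α & (α /\ γ))) = min(1, 1 − 1.000 + 0.768) = min(1, 0.768) = 0.768
~(~(β & ~~α) -> (γ -> (α & (α /\ γ)))) = 1 − 0.768 = 0.232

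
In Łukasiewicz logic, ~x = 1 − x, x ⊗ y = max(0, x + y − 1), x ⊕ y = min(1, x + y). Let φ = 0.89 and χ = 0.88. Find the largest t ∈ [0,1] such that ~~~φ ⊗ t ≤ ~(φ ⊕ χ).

~φ = 1 − 0.89 = 0.11
~~φ = 1 − 0.11 = 0.89
~~~φ = 1 − 0.89 = 0.11
So the left factor is ~~~φ = 0.11.
φ ⊕ χ = min(1, 0.89 + 0.88) = min(1, 1.77) = 1.00
~(φ ⊕ χ) = 1 − 1.00 = 0.00
So the right-hand bound is ~(φ ⊕ χ) = 0.00.
The residuum of the Łukasiewicz t-norm gives the supremum: min(1, 1 − 0.11 + 0.00).
1 − 0.11 + 0.00 = 0.89, so t = min(1, 0.89) = 0.89.
Check: 0.11 ⊗ 0.89 = max(0, 0.00) = 0.00 ≤ 0.00.

0.89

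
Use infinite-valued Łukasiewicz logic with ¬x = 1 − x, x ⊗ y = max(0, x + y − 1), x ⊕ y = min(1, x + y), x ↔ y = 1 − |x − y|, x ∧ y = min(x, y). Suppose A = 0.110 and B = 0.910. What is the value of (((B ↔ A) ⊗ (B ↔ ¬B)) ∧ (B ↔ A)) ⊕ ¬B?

B ↔ A = 1 − |0.910 − 0.110| = 1 − 0.800 = 0.200
¬B = 1 − 0.910 = 0.090
B ↔ ¬B = 1 − |0.910 − 0.090| = 1 − 0.820 = 0.180
(B ↔ A) ⊗ (B ↔ ¬B) = max(0, 0.200 + 0.180 − 1) = max(0, -0.620) = 0.000
((B ↔ A) ⊗ (B ↔ ¬B)) ∧ (B ↔ A) = min(0.000, 0.200) = 0.000
(((B ↔ A) ⊗ (B ↔ ¬B)) ∧ (B ↔ A)) ⊕ ¬B = min(1, 0.000 + 0.090) = min(1, 0.090) = 0.090

0.090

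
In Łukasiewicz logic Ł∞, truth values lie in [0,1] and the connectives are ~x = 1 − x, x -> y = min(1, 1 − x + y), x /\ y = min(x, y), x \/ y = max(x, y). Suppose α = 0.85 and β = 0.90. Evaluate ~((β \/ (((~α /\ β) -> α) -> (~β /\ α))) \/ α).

0.10

~α = 1 − 0.85 = 0.15
~α /\ β = min(0.15, 0.90) = 0.15
(~α /\ β) -> α = min(1, 1 − 0.15 + 0.85) = min(1, 1.70) = 1.00
~β = 1 − 0.90 = 0.10
~β /\ α = min(0.10, 0.85) = 0.10
((~α /\ β) -> α) -> (~β /\ α) = min(1, 1 − 1.00 + 0.10) = min(1, 0.10) = 0.10
β \/ (((~α /\ β) -> α) -> (~β /\ α)) = max(0.90, 0.10) = 0.90
(β \/ (((~α /\ β) -> α) -> (~β /\ α))) \/ α = max(0.90, 0.85) = 0.90
~((β \/ (((~α /\ β) -> α) -> (~β /\ α))) \/ α) = 1 − 0.90 = 0.10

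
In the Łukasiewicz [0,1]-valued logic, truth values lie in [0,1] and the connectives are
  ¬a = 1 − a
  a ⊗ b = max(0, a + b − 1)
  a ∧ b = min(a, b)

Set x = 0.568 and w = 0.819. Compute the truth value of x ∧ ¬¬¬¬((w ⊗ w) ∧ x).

w ⊗ w = max(0, 0.819 + 0.819 − 1) = max(0, 0.638) = 0.638
(w ⊗ w) ∧ x = min(0.638, 0.568) = 0.568
¬((w ⊗ w) ∧ x) = 1 − 0.568 = 0.432
¬¬((w ⊗ w) ∧ x) = 1 − 0.432 = 0.568
¬¬¬((w ⊗ w) ∧ x) = 1 − 0.568 = 0.432
¬¬¬¬((w ⊗ w) ∧ x) = 1 − 0.432 = 0.568
x ∧ ¬¬¬¬((w ⊗ w) ∧ x) = min(0.568, 0.568) = 0.568

0.568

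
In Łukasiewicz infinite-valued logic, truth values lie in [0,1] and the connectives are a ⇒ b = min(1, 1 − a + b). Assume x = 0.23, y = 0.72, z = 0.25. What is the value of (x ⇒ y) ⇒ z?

0.25

x ⇒ y = min(1, 1 − 0.23 + 0.72) = min(1, 1.49) = 1.00
(x ⇒ y) ⇒ z = min(1, 1 − 1.00 + 0.25) = min(1, 0.25) = 0.25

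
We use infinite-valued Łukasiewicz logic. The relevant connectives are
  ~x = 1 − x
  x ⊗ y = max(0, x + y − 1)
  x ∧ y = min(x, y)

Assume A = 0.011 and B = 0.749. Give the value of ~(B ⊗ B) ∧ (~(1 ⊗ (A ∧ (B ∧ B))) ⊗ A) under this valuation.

B ⊗ B = max(0, 0.749 + 0.749 − 1) = max(0, 0.498) = 0.498
~(B ⊗ B) = 1 − 0.498 = 0.502
B ∧ B = min(0.749, 0.749) = 0.749
A ∧ (B ∧ B) = min(0.011, 0.749) = 0.011
1 ⊗ (A ∧ (B ∧ B)) = max(0, 1.000 + 0.011 − 1) = max(0, 0.011) = 0.011
~(1 ⊗ (A ∧ (B ∧ B))) = 1 − 0.011 = 0.989
~(1 ⊗ (A ∧ (B ∧ B))) ⊗ A = max(0, 0.989 + 0.011 − 1) = max(0, 0.000) = 0.000
~(B ⊗ B) ∧ (~(1 ⊗ (A ∧ (B ∧ B))) ⊗ A) = min(0.502, 0.000) = 0.000

0.000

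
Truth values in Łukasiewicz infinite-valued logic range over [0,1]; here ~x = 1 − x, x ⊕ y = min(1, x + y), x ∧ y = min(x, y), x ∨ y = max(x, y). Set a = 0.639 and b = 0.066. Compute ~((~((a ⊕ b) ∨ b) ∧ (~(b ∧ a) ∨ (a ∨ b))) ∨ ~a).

0.639

a ⊕ b = min(1, 0.639 + 0.066) = min(1, 0.705) = 0.705
(a ⊕ b) ∨ b = max(0.705, 0.066) = 0.705
~((a ⊕ b) ∨ b) = 1 − 0.705 = 0.295
b ∧ a = min(0.066, 0.639) = 0.066
~(b ∧ a) = 1 − 0.066 = 0.934
a ∨ b = max(0.639, 0.066) = 0.639
~(b ∧ a) ∨ (a ∨ b) = max(0.934, 0.639) = 0.934
~((a ⊕ b) ∨ b) ∧ (~(b ∧ a) ∨ (a ∨ b)) = min(0.295, 0.934) = 0.295
~a = 1 − 0.639 = 0.361
(~((a ⊕ b) ∨ b) ∧ (~(b ∧ a) ∨ (a ∨ b))) ∨ ~a = max(0.295, 0.361) = 0.361
~((~((a ⊕ b) ∨ b) ∧ (~(b ∧ a) ∨ (a ∨ b))) ∨ ~a) = 1 − 0.361 = 0.639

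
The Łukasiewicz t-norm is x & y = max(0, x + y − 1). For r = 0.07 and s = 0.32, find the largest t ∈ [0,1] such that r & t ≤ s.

1.00

The residuum of the Łukasiewicz t-norm gives the supremum: min(1, 1 − 0.07 + 0.32).
1 − 0.07 + 0.32 = 1.25, so t = min(1, 1.25) = 1.00.
Check: 0.07 & 1.00 = max(0, 0.07) = 0.07 ≤ 0.32.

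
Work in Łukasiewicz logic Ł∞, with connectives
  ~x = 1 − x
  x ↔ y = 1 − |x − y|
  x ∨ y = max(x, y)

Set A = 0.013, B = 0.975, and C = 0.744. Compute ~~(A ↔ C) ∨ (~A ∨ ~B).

0.987

A ↔ C = 1 − |0.013 − 0.744| = 1 − 0.731 = 0.269
~(A ↔ C) = 1 − 0.269 = 0.731
~~(A ↔ C) = 1 − 0.731 = 0.269
~A = 1 − 0.013 = 0.987
~B = 1 − 0.975 = 0.025
~A ∨ ~B = max(0.987, 0.025) = 0.987
~~(A ↔ C) ∨ (~A ∨ ~B) = max(0.269, 0.987) = 0.987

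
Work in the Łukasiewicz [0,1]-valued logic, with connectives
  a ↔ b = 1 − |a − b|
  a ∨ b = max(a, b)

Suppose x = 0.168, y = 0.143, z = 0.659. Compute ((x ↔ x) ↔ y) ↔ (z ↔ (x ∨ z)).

x ↔ x = 1 − |0.168 − 0.168| = 1 − 0.000 = 1.000
(x ↔ x) ↔ y = 1 − |1.000 − 0.143| = 1 − 0.857 = 0.143
x ∨ z = max(0.168, 0.659) = 0.659
z ↔ (x ∨ z) = 1 − |0.659 − 0.659| = 1 − 0.000 = 1.000
((x ↔ x) ↔ y) ↔ (z ↔ (x ∨ z)) = 1 − |0.143 − 1.000| = 1 − 0.857 = 0.143

0.143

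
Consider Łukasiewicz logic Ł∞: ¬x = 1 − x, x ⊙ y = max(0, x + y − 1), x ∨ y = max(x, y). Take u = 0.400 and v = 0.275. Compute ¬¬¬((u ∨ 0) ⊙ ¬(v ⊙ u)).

0.600

u ∨ 0 = max(0.400, 0.000) = 0.400
v ⊙ u = max(0, 0.275 + 0.400 − 1) = max(0, -0.325) = 0.000
¬(v ⊙ u) = 1 − 0.000 = 1.000
(u ∨ 0) ⊙ ¬(v ⊙ u) = max(0, 0.400 + 1.000 − 1) = max(0, 0.400) = 0.400
¬((u ∨ 0) ⊙ ¬(v ⊙ u)) = 1 − 0.400 = 0.600
¬¬((u ∨ 0) ⊙ ¬(v ⊙ u)) = 1 − 0.600 = 0.400
¬¬¬((u ∨ 0) ⊙ ¬(v ⊙ u)) = 1 − 0.400 = 0.600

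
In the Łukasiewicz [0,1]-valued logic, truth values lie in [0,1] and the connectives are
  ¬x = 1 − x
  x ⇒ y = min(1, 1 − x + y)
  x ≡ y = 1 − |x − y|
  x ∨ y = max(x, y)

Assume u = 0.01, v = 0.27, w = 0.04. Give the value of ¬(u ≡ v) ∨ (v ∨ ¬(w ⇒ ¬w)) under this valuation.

0.27

u ≡ v = 1 − |0.01 − 0.27| = 1 − 0.26 = 0.74
¬(u ≡ v) = 1 − 0.74 = 0.26
¬w = 1 − 0.04 = 0.96
w ⇒ ¬w = min(1, 1 − 0.04 + 0.96) = min(1, 1.92) = 1.00
¬(w ⇒ ¬w) = 1 − 1.00 = 0.00
v ∨ ¬(w ⇒ ¬w) = max(0.27, 0.00) = 0.27
¬(u ≡ v) ∨ (v ∨ ¬(w ⇒ ¬w)) = max(0.26, 0.27) = 0.27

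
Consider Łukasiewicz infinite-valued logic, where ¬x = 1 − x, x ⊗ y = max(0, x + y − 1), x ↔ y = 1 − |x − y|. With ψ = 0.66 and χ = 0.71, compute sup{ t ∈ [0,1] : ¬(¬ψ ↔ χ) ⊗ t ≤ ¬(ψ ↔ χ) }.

¬ψ = 1 − 0.66 = 0.34
¬ψ ↔ χ = 1 − |0.34 − 0.71| = 1 − 0.37 = 0.63
¬(¬ψ ↔ χ) = 1 − 0.63 = 0.37
So the left factor is ¬(¬ψ ↔ χ) = 0.37.
ψ ↔ χ = 1 − |0.66 − 0.71| = 1 − 0.05 = 0.95
¬(ψ ↔ χ) = 1 − 0.95 = 0.05
So the right-hand bound is ¬(ψ ↔ χ) = 0.05.
The residuum of the Łukasiewicz t-norm gives the supremum: min(1, 1 − 0.37 + 0.05).
1 − 0.37 + 0.05 = 0.68, so t = min(1, 0.68) = 0.68.
Check: 0.37 ⊗ 0.68 = max(0, 0.05) = 0.05 ≤ 0.05.

0.68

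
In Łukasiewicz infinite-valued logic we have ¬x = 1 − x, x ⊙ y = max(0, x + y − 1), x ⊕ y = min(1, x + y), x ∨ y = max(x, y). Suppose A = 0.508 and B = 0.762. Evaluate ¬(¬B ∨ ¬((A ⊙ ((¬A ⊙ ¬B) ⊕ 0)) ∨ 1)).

0.762

¬B = 1 − 0.762 = 0.238
¬A = 1 − 0.508 = 0.492
¬A ⊙ ¬B = max(0, 0.492 + 0.238 − 1) = max(0, -0.270) = 0.000
(¬A ⊙ ¬B) ⊕ 0 = min(1, 0.000 + 0.000) = min(1, 0.000) = 0.000
A ⊙ ((¬A ⊙ ¬B) ⊕ 0) = max(0, 0.508 + 0.000 − 1) = max(0, -0.492) = 0.000
(A ⊙ ((¬A ⊙ ¬B) ⊕ 0)) ∨ 1 = max(0.000, 1.000) = 1.000
¬((A ⊙ ((¬A ⊙ ¬B) ⊕ 0)) ∨ 1) = 1 − 1.000 = 0.000
¬B ∨ ¬((A ⊙ ((¬A ⊙ ¬B) ⊕ 0)) ∨ 1) = max(0.238, 0.000) = 0.238
¬(¬B ∨ ¬((A ⊙ ((¬A ⊙ ¬B) ⊕ 0)) ∨ 1)) = 1 − 0.238 = 0.762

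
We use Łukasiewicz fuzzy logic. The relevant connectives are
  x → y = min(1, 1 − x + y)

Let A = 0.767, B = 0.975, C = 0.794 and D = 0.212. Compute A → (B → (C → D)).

0.676

C → D = min(1, 1 − 0.794 + 0.212) = min(1, 0.418) = 0.418
B → (C → D) = min(1, 1 − 0.975 + 0.418) = min(1, 0.443) = 0.443
A → (B → (C → D)) = min(1, 1 − 0.767 + 0.443) = min(1, 0.676) = 0.676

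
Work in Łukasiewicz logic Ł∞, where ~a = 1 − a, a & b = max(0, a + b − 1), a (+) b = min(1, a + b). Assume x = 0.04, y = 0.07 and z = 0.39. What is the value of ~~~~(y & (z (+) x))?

0.00

z (+) x = min(1, 0.39 + 0.04) = min(1, 0.43) = 0.43
y & (z (+) x) = max(0, 0.07 + 0.43 − 1) = max(0, -0.50) = 0.00
~(y & (z (+) x)) = 1 − 0.00 = 1.00
~~(y & (z (+) x)) = 1 − 1.00 = 0.00
~~~(y & (z (+) x)) = 1 − 0.00 = 1.00
~~~~(y & (z (+) x)) = 1 − 1.00 = 0.00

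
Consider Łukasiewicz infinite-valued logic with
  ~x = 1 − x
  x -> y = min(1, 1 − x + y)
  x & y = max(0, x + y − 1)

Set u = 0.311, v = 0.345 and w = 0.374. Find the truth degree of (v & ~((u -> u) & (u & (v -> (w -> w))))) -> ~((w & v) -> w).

0.966

u -> u = min(1, 1 − 0.311 + 0.311) = min(1, 1.000) = 1.000
w -> w = min(1, 1 − 0.374 + 0.374) = min(1, 1.000) = 1.000
v -> (w -> w) = min(1, 1 − 0.345 + 1.000) = min(1, 1.655) = 1.000
u & (v -> (w -> w)) = max(0, 0.311 + 1.000 − 1) = max(0, 0.311) = 0.311
(u -> u) & (u & (v -> (w -> w))) = max(0, 1.000 + 0.311 − 1) = max(0, 0.311) = 0.311
~((u -> u) & (u & (v -> (w -> w)))) = 1 − 0.311 = 0.689
v & ~((u -> u) & (u & (v -> (w -> w)))) = max(0, 0.345 + 0.689 − 1) = max(0, 0.034) = 0.034
w & v = max(0, 0.374 + 0.345 − 1) = max(0, -0.281) = 0.000
(w & v) -> w = min(1, 1 − 0.000 + 0.374) = min(1, 1.374) = 1.000
~((w & v) -> w) = 1 − 1.000 = 0.000
(v & ~((u -> u) & (u & (v -> (w -> w))))) -> ~((w & v) -> w) = min(1, 1 − 0.034 + 0.000) = min(1, 0.966) = 0.966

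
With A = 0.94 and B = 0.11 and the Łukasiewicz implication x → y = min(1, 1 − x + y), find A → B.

A → B = min(1, 1 − 0.94 + 0.11) = min(1, 0.17) = 0.17
For comparison, the Gödel implication (1 if x ≤ y else y) would give 0.11.

0.17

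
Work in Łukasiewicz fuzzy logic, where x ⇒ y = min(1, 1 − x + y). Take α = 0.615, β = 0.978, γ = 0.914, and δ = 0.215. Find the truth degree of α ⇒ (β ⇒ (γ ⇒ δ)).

0.708

γ ⇒ δ = min(1, 1 − 0.914 + 0.215) = min(1, 0.301) = 0.301
β ⇒ (γ ⇒ δ) = min(1, 1 − 0.978 + 0.301) = min(1, 0.323) = 0.323
α ⇒ (β ⇒ (γ ⇒ δ)) = min(1, 1 − 0.615 + 0.323) = min(1, 0.708) = 0.708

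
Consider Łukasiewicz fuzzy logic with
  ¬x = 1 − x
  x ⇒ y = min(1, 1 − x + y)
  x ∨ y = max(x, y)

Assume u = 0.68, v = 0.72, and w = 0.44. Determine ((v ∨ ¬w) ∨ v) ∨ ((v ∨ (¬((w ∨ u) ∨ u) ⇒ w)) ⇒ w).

¬w = 1 − 0.44 = 0.56
v ∨ ¬w = max(0.72, 0.56) = 0.72
(v ∨ ¬w) ∨ v = max(0.72, 0.72) = 0.72
w ∨ u = max(0.44, 0.68) = 0.68
(w ∨ u) ∨ u = max(0.68, 0.68) = 0.68
¬((w ∨ u) ∨ u) = 1 − 0.68 = 0.32
¬((w ∨ u) ∨ u) ⇒ w = min(1, 1 − 0.32 + 0.44) = min(1, 1.12) = 1.00
v ∨ (¬((w ∨ u) ∨ u) ⇒ w) = max(0.72, 1.00) = 1.00
(v ∨ (¬((w ∨ u) ∨ u) ⇒ w)) ⇒ w = min(1, 1 − 1.00 + 0.44) = min(1, 0.44) = 0.44
((v ∨ ¬w) ∨ v) ∨ ((v ∨ (¬((w ∨ u) ∨ u) ⇒ w)) ⇒ w) = max(0.72, 0.44) = 0.72

0.72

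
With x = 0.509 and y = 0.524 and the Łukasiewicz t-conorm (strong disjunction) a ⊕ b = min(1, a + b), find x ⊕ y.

1.000

x ⊕ y = min(1, 0.509 + 0.524) = min(1, 1.033) = 1.000
For comparison, the Gödel t-conorm max(a, b) would give 0.524.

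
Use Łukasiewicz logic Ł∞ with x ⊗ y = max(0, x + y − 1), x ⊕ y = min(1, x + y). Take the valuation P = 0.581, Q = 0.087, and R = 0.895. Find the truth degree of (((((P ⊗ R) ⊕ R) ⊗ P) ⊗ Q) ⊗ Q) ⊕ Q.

P ⊗ R = max(0, 0.581 + 0.895 − 1) = max(0, 0.476) = 0.476
(P ⊗ R) ⊕ R = min(1, 0.476 + 0.895) = min(1, 1.371) = 1.000
((P ⊗ R) ⊕ R) ⊗ P = max(0, 1.000 + 0.581 − 1) = max(0, 0.581) = 0.581
(((P ⊗ R) ⊕ R) ⊗ P) ⊗ Q = max(0, 0.581 + 0.087 − 1) = max(0, -0.332) = 0.000
((((P ⊗ R) ⊕ R) ⊗ P) ⊗ Q) ⊗ Q = max(0, 0.000 + 0.087 − 1) = max(0, -0.913) = 0.000
(((((P ⊗ R) ⊕ R) ⊗ P) ⊗ Q) ⊗ Q) ⊕ Q = min(1, 0.000 + 0.087) = min(1, 0.087) = 0.087

0.087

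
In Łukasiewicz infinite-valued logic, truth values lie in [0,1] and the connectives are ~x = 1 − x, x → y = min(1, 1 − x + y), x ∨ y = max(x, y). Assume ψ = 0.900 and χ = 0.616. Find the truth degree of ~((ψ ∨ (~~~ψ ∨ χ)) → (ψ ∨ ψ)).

~ψ = 1 − 0.900 = 0.100
~~ψ = 1 − 0.100 = 0.900
~~~ψ = 1 − 0.900 = 0.100
~~~ψ ∨ χ = max(0.100, 0.616) = 0.616
ψ ∨ (~~~ψ ∨ χ) = max(0.900, 0.616) = 0.900
ψ ∨ ψ = max(0.900, 0.900) = 0.900
(ψ ∨ (~~~ψ ∨ χ)) → (ψ ∨ ψ) = min(1, 1 − 0.900 + 0.900) = min(1, 1.000) = 1.000
~((ψ ∨ (~~~ψ ∨ χ)) → (ψ ∨ ψ)) = 1 − 1.000 = 0.000

0.000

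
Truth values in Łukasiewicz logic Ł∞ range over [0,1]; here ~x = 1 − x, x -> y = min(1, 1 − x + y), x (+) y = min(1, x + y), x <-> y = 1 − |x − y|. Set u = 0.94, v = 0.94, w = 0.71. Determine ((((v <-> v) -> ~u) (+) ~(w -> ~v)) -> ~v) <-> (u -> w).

v <-> v = 1 − |0.94 − 0.94| = 1 − 0.00 = 1.00
~u = 1 − 0.94 = 0.06
(v <-> v) -> ~u = min(1, 1 − 1.00 + 0.06) = min(1, 0.06) = 0.06
~v = 1 − 0.94 = 0.06
w -> ~v = min(1, 1 − 0.71 + 0.06) = min(1, 0.35) = 0.35
~(w -> ~v) = 1 − 0.35 = 0.65
((v <-> v) -> ~u) (+) ~(w -> ~v) = min(1, 0.06 + 0.65) = min(1, 0.71) = 0.71
(((v <-> v) -> ~u) (+) ~(w -> ~v)) -> ~v = min(1, 1 − 0.71 + 0.06) = min(1, 0.35) = 0.35
u -> w = min(1, 1 − 0.94 + 0.71) = min(1, 0.77) = 0.77
((((v <-> v) -> ~u) (+) ~(w -> ~v)) -> ~v) <-> (u -> w) = 1 − |0.35 − 0.77| = 1 − 0.42 = 0.58

0.58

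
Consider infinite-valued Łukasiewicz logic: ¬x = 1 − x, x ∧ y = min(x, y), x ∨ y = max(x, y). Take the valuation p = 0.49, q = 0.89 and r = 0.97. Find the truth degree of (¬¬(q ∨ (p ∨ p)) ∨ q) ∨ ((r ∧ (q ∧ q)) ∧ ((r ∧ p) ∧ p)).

p ∨ p = max(0.49, 0.49) = 0.49
q ∨ (p ∨ p) = max(0.89, 0.49) = 0.89
¬(q ∨ (p ∨ p)) = 1 − 0.89 = 0.11
¬¬(q ∨ (p ∨ p)) = 1 − 0.11 = 0.89
¬¬(q ∨ (p ∨ p)) ∨ q = max(0.89, 0.89) = 0.89
q ∧ q = min(0.89, 0.89) = 0.89
r ∧ (q ∧ q) = min(0.97, 0.89) = 0.89
r ∧ p = min(0.97, 0.49) = 0.49
(r ∧ p) ∧ p = min(0.49, 0.49) = 0.49
(r ∧ (q ∧ q)) ∧ ((r ∧ p) ∧ p) = min(0.89, 0.49) = 0.49
(¬¬(q ∨ (p ∨ p)) ∨ q) ∨ ((r ∧ (q ∧ q)) ∧ ((r ∧ p) ∧ p)) = max(0.89, 0.49) = 0.89

0.89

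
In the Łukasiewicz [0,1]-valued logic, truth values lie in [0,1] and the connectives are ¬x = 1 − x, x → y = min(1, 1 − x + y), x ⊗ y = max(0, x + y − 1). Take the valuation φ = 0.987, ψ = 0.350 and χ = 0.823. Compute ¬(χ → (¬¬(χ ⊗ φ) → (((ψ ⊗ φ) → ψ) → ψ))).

0.283

χ ⊗ φ = max(0, 0.823 + 0.987 − 1) = max(0, 0.810) = 0.810
¬(χ ⊗ φ) = 1 − 0.810 = 0.190
¬¬(χ ⊗ φ) = 1 − 0.190 = 0.810
ψ ⊗ φ = max(0, 0.350 + 0.987 − 1) = max(0, 0.337) = 0.337
(ψ ⊗ φ) → ψ = min(1, 1 − 0.337 + 0.350) = min(1, 1.013) = 1.000
((ψ ⊗ φ) → ψ) → ψ = min(1, 1 − 1.000 + 0.350) = min(1, 0.350) = 0.350
¬¬(χ ⊗ φ) → (((ψ ⊗ φ) → ψ) → ψ) = min(1, 1 − 0.810 + 0.350) = min(1, 0.540) = 0.540
χ → (¬¬(χ ⊗ φ) → (((ψ ⊗ φ) → ψ) → ψ)) = min(1, 1 − 0.823 + 0.540) = min(1, 0.717) = 0.717
¬(χ → (¬¬(χ ⊗ φ) → (((ψ ⊗ φ) → ψ) → ψ))) = 1 − 0.717 = 0.283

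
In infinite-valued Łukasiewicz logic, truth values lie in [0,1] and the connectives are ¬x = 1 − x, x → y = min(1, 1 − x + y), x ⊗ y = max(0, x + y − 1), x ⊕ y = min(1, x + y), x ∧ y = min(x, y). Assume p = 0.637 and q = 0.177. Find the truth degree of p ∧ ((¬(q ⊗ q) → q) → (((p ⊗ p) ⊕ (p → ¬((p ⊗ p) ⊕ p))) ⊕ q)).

q ⊗ q = max(0, 0.177 + 0.177 − 1) = max(0, -0.646) = 0.000
¬(q ⊗ q) = 1 − 0.000 = 1.000
¬(q ⊗ q) → q = min(1, 1 − 1.000 + 0.177) = min(1, 0.177) = 0.177
p ⊗ p = max(0, 0.637 + 0.637 − 1) = max(0, 0.274) = 0.274
(p ⊗ p) ⊕ p = min(1, 0.274 + 0.637) = min(1, 0.911) = 0.911
¬((p ⊗ p) ⊕ p) = 1 − 0.911 = 0.089
p → ¬((p ⊗ p) ⊕ p) = min(1, 1 − 0.637 + 0.089) = min(1, 0.452) = 0.452
(p ⊗ p) ⊕ (p → ¬((p ⊗ p) ⊕ p)) = min(1, 0.274 + 0.452) = min(1, 0.726) = 0.726
((p ⊗ p) ⊕ (p → ¬((p ⊗ p) ⊕ p))) ⊕ q = min(1, 0.726 + 0.177) = min(1, 0.903) = 0.903
(¬(q ⊗ q) → q) → (((p ⊗ p) ⊕ (p → ¬((p ⊗ p) ⊕ p))) ⊕ q) = min(1, 1 − 0.177 + 0.903) = min(1, 1.726) = 1.000
p ∧ ((¬(q ⊗ q) → q) → (((p ⊗ p) ⊕ (p → ¬((p ⊗ p) ⊕ p))) ⊕ q)) = min(0.637, 1.000) = 0.637

0.637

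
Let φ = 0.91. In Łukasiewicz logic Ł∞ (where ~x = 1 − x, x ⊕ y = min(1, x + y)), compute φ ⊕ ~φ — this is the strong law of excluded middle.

1.00

~φ = 1 − 0.91 = 0.09
φ ⊕ ~φ = min(1, 0.91 + 0.09) = min(1, 1.00) = 1.00
(As expected: always 1 in Ł∞ since a ⊕ (1−a) = 1.)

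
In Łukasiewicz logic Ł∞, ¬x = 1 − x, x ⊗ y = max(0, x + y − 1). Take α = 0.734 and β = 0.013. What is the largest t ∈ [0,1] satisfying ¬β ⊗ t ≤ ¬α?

0.279

¬β = 1 − 0.013 = 0.987
So the left factor is ¬β = 0.987.
¬α = 1 − 0.734 = 0.266
So the right-hand bound is ¬α = 0.266.
The residuum of the Łukasiewicz t-norm gives the supremum: min(1, 1 − 0.987 + 0.266).
1 − 0.987 + 0.266 = 0.279, so t = min(1, 0.279) = 0.279.
Check: 0.987 ⊗ 0.279 = max(0, 0.266) = 0.266 ≤ 0.266.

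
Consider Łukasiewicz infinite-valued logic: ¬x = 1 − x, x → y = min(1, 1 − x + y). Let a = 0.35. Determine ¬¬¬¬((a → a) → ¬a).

a → a = min(1, 1 − 0.35 + 0.35) = min(1, 1.00) = 1.00
¬a = 1 − 0.35 = 0.65
(a → a) → ¬a = min(1, 1 − 1.00 + 0.65) = min(1, 0.65) = 0.65
¬((a → a) → ¬a) = 1 − 0.65 = 0.35
¬¬((a → a) → ¬a) = 1 − 0.35 = 0.65
¬¬¬((a → a) → ¬a) = 1 − 0.65 = 0.35
¬¬¬¬((a → a) → ¬a) = 1 − 0.35 = 0.65

0.65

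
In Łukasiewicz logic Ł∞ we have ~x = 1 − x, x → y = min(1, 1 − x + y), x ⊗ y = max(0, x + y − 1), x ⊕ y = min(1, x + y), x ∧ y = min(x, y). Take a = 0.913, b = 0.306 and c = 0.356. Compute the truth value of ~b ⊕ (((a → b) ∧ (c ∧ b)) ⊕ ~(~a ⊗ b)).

1.000

~b = 1 − 0.306 = 0.694
a → b = min(1, 1 − 0.913 + 0.306) = min(1, 0.393) = 0.393
c ∧ b = min(0.356, 0.306) = 0.306
(a → b) ∧ (c ∧ b) = min(0.393, 0.306) = 0.306
~a = 1 − 0.913 = 0.087
~a ⊗ b = max(0, 0.087 + 0.306 − 1) = max(0, -0.607) = 0.000
~(~a ⊗ b) = 1 − 0.000 = 1.000
((a → b) ∧ (c ∧ b)) ⊕ ~(~a ⊗ b) = min(1, 0.306 + 1.000) = min(1, 1.306) = 1.000
~b ⊕ (((a → b) ∧ (c ∧ b)) ⊕ ~(~a ⊗ b)) = min(1, 0.694 + 1.000) = min(1, 1.694) = 1.000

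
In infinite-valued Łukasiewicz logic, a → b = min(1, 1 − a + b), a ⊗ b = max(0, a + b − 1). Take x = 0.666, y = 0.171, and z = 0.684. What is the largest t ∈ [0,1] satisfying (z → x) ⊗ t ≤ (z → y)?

0.505

z → x = min(1, 1 − 0.684 + 0.666) = min(1, 0.982) = 0.982
So the left factor is z → x = 0.982.
z → y = min(1, 1 − 0.684 + 0.171) = min(1, 0.487) = 0.487
So the right-hand bound is z → y = 0.487.
The residuum of the Łukasiewicz t-norm gives the supremum: min(1, 1 − 0.982 + 0.487).
1 − 0.982 + 0.487 = 0.505, so t = min(1, 0.505) = 0.505.
Check: 0.982 ⊗ 0.505 = max(0, 0.487) = 0.487 ≤ 0.487.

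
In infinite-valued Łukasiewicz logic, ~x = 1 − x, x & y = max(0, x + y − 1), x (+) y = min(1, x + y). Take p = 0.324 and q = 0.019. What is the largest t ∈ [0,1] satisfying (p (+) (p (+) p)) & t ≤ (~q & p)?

0.333

p (+) p = min(1, 0.324 + 0.324) = min(1, 0.648) = 0.648
p (+) (p (+) p) = min(1, 0.324 + 0.648) = min(1, 0.972) = 0.972
So the left factor is p (+) (p (+) p) = 0.972.
~q = 1 − 0.019 = 0.981
~q & p = max(0, 0.981 + 0.324 − 1) = max(0, 0.305) = 0.305
So the right-hand bound is ~q & p = 0.305.
The residuum of the Łukasiewicz t-norm gives the supremum: min(1, 1 − 0.972 + 0.305).
1 − 0.972 + 0.305 = 0.333, so t = min(1, 0.333) = 0.333.
Check: 0.972 & 0.333 = max(0, 0.305) = 0.305 ≤ 0.305.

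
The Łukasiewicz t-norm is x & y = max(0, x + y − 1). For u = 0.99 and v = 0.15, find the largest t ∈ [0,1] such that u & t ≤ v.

0.16

The residuum of the Łukasiewicz t-norm gives the supremum: min(1, 1 − 0.99 + 0.15).
1 − 0.99 + 0.15 = 0.16, so t = min(1, 0.16) = 0.16.
Check: 0.99 & 0.16 = max(0, 0.15) = 0.15 ≤ 0.15.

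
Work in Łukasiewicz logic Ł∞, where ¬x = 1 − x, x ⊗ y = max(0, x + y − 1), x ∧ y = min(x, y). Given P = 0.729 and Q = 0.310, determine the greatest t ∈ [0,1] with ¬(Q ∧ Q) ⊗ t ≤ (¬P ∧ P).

Q ∧ Q = min(0.310, 0.310) = 0.310
¬(Q ∧ Q) = 1 − 0.310 = 0.690
So the left factor is ¬(Q ∧ Q) = 0.690.
¬P = 1 − 0.729 = 0.271
¬P ∧ P = min(0.271, 0.729) = 0.271
So the right-hand bound is ¬P ∧ P = 0.271.
The residuum of the Łukasiewicz t-norm gives the supremum: min(1, 1 − 0.690 + 0.271).
1 − 0.690 + 0.271 = 0.581, so t = min(1, 0.581) = 0.581.
Check: 0.690 ⊗ 0.581 = max(0, 0.271) = 0.271 ≤ 0.271.

0.581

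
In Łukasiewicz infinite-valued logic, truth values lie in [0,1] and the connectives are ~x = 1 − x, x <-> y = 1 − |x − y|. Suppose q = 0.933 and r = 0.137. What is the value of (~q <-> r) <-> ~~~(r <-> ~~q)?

~q = 1 − 0.933 = 0.067
~q <-> r = 1 − |0.067 − 0.137| = 1 − 0.070 = 0.930
~~q = 1 − 0.067 = 0.933
r <-> ~~q = 1 − |0.137 − 0.933| = 1 − 0.796 = 0.204
~(r <-> ~~q) = 1 − 0.204 = 0.796
~~(r <-> ~~q) = 1 − 0.796 = 0.204
~~~(r <-> ~~q) = 1 − 0.204 = 0.796
(~q <-> r) <-> ~~~(r <-> ~~q) = 1 − |0.930 − 0.796| = 1 − 0.134 = 0.866

0.866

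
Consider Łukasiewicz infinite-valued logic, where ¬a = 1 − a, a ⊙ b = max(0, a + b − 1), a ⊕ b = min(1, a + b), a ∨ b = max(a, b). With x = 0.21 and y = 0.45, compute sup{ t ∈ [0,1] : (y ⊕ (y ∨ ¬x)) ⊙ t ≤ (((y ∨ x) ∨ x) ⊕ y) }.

0.90

¬x = 1 − 0.21 = 0.79
y ∨ ¬x = max(0.45, 0.79) = 0.79
y ⊕ (y ∨ ¬x) = min(1, 0.45 + 0.79) = min(1, 1.24) = 1.00
So the left factor is y ⊕ (y ∨ ¬x) = 1.00.
y ∨ x = max(0.45, 0.21) = 0.45
(y ∨ x) ∨ x = max(0.45, 0.21) = 0.45
((y ∨ x) ∨ x) ⊕ y = min(1, 0.45 + 0.45) = min(1, 0.90) = 0.90
So the right-hand bound is ((y ∨ x) ∨ x) ⊕ y = 0.90.
The residuum of the Łukasiewicz t-norm gives the supremum: min(1, 1 − 1.00 + 0.90).
1 − 1.00 + 0.90 = 0.90, so t = min(1, 0.90) = 0.90.
Check: 1.00 ⊙ 0.90 = max(0, 0.90) = 0.90 ≤ 0.90.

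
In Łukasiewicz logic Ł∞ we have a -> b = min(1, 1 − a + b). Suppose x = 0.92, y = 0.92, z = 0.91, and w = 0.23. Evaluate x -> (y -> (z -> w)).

0.48

z -> w = min(1, 1 − 0.91 + 0.23) = min(1, 0.32) = 0.32
y -> (z -> w) = min(1, 1 − 0.92 + 0.32) = min(1, 0.40) = 0.40
x -> (y -> (z -> w)) = min(1, 1 − 0.92 + 0.40) = min(1, 0.48) = 0.48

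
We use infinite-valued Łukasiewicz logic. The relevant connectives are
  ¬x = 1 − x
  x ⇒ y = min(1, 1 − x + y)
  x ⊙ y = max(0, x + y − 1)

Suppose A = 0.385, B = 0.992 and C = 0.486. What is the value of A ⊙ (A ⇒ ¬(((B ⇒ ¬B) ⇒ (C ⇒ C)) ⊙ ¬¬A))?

¬B = 1 − 0.992 = 0.008
B ⇒ ¬B = min(1, 1 − 0.992 + 0.008) = min(1, 0.016) = 0.016
C ⇒ C = min(1, 1 − 0.486 + 0.486) = min(1, 1.000) = 1.000
(B ⇒ ¬B) ⇒ (C ⇒ C) = min(1, 1 − 0.016 + 1.000) = min(1, 1.984) = 1.000
¬A = 1 − 0.385 = 0.615
¬¬A = 1 − 0.615 = 0.385
((B ⇒ ¬B) ⇒ (C ⇒ C)) ⊙ ¬¬A = max(0, 1.000 + 0.385 − 1) = max(0, 0.385) = 0.385
¬(((B ⇒ ¬B) ⇒ (C ⇒ C)) ⊙ ¬¬A) = 1 − 0.385 = 0.615
A ⇒ ¬(((B ⇒ ¬B) ⇒ (C ⇒ C)) ⊙ ¬¬A) = min(1, 1 − 0.385 + 0.615) = min(1, 1.230) = 1.000
A ⊙ (A ⇒ ¬(((B ⇒ ¬B) ⇒ (C ⇒ C)) ⊙ ¬¬A)) = max(0, 0.385 + 1.000 − 1) = max(0, 0.385) = 0.385

0.385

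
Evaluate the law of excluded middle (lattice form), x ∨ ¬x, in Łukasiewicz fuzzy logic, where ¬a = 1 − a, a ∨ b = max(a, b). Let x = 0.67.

0.67

¬x = 1 − 0.67 = 0.33
x ∨ ¬x = max(0.67, 0.33) = 0.67
(The value 0.67 < 1 shows this instance is not satisfied; not a Ł∞-tautology — its value is max(a, 1−a).)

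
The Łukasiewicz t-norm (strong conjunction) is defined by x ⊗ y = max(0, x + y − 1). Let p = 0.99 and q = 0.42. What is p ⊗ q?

0.41

p ⊗ q = max(0, 0.99 + 0.42 − 1) = max(0, 0.41) = 0.41
For comparison, the Gödel (minimum) t-norm min(x, y) would give 0.42.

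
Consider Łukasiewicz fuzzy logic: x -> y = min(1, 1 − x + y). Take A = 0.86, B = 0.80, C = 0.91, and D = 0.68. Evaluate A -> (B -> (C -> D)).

C -> D = min(1, 1 − 0.91 + 0.68) = min(1, 0.77) = 0.77
B -> (C -> D) = min(1, 1 − 0.80 + 0.77) = min(1, 0.97) = 0.97
A -> (B -> (C -> D)) = min(1, 1 − 0.86 + 0.97) = min(1, 1.11) = 1.00

1.00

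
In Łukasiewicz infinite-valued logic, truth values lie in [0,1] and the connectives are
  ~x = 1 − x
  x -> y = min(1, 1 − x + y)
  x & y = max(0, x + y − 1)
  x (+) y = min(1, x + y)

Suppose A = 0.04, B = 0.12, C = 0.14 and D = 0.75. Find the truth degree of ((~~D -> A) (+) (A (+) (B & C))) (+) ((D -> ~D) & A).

0.33

~D = 1 − 0.75 = 0.25
~~D = 1 − 0.25 = 0.75
~~D -> A = min(1, 1 − 0.75 + 0.04) = min(1, 0.29) = 0.29
B & C = max(0, 0.12 + 0.14 − 1) = max(0, -0.74) = 0.00
A (+) (B & C) = min(1, 0.04 + 0.00) = min(1, 0.04) = 0.04
(~~D -> A) (+) (A (+) (B & C)) = min(1, 0.29 + 0.04) = min(1, 0.33) = 0.33
D -> ~D = min(1, 1 − 0.75 + 0.25) = min(1, 0.50) = 0.50
(D -> ~D) & A = max(0, 0.50 + 0.04 − 1) = max(0, -0.46) = 0.00
((~~D -> A) (+) (A (+) (B & C))) (+) ((D -> ~D) & A) = min(1, 0.33 + 0.00) = min(1, 0.33) = 0.33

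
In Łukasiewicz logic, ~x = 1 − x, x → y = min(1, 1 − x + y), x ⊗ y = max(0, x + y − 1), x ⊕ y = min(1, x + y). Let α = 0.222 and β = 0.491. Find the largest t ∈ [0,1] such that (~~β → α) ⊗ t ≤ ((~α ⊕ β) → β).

0.760

~β = 1 − 0.491 = 0.509
~~β = 1 − 0.509 = 0.491
~~β → α = min(1, 1 − 0.491 + 0.222) = min(1, 0.731) = 0.731
So the left factor is ~~β → α = 0.731.
~α = 1 − 0.222 = 0.778
~α ⊕ β = min(1, 0.778 + 0.491) = min(1, 1.269) = 1.000
(~α ⊕ β) → β = min(1, 1 − 1.000 + 0.491) = min(1, 0.491) = 0.491
So the right-hand bound is (~α ⊕ β) → β = 0.491.
The residuum of the Łukasiewicz t-norm gives the supremum: min(1, 1 − 0.731 + 0.491).
1 − 0.731 + 0.491 = 0.760, so t = min(1, 0.760) = 0.760.
Check: 0.731 ⊗ 0.760 = max(0, 0.491) = 0.491 ≤ 0.491.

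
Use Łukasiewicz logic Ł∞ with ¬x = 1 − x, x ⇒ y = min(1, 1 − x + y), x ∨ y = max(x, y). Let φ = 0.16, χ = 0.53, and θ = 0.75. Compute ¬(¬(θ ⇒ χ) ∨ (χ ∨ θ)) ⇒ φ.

0.91

θ ⇒ χ = min(1, 1 − 0.75 + 0.53) = min(1, 0.78) = 0.78
¬(θ ⇒ χ) = 1 − 0.78 = 0.22
χ ∨ θ = max(0.53, 0.75) = 0.75
¬(θ ⇒ χ) ∨ (χ ∨ θ) = max(0.22, 0.75) = 0.75
¬(¬(θ ⇒ χ) ∨ (χ ∨ θ)) = 1 − 0.75 = 0.25
¬(¬(θ ⇒ χ) ∨ (χ ∨ θ)) ⇒ φ = min(1, 1 − 0.25 + 0.16) = min(1, 0.91) = 0.91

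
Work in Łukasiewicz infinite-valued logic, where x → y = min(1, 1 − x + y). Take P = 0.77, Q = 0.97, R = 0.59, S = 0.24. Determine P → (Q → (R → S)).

R → S = min(1, 1 − 0.59 + 0.24) = min(1, 0.65) = 0.65
Q → (R → S) = min(1, 1 − 0.97 + 0.65) = min(1, 0.68) = 0.68
P → (Q → (R → S)) = min(1, 1 − 0.77 + 0.68) = min(1, 0.91) = 0.91

0.91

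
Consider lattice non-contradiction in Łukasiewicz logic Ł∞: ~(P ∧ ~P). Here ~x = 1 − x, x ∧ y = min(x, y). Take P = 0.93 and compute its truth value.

~P = 1 − 0.93 = 0.07
P ∧ ~P = min(0.93, 0.07) = 0.07
~(P ∧ ~P) = 1 − 0.07 = 0.93
(The value 0.93 < 1 shows this instance is not satisfied; not a Ł∞-tautology — its value is 1 − min(a, 1−a).)

0.93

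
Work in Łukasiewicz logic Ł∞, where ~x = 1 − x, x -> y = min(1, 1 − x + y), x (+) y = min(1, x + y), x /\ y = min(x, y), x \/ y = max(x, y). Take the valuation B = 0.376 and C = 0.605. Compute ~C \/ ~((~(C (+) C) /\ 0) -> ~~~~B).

~C = 1 − 0.605 = 0.395
C (+) C = min(1, 0.605 + 0.605) = min(1, 1.210) = 1.000
~(C (+) C) = 1 − 1.000 = 0.000
~(C (+) C) /\ 0 = min(0.000, 0.000) = 0.000
~B = 1 − 0.376 = 0.624
~~B = 1 − 0.624 = 0.376
~~~B = 1 − 0.376 = 0.624
~~~~B = 1 − 0.624 = 0.376
(~(C (+) C) /\ 0) -> ~~~~B = min(1, 1 − 0.000 + 0.376) = min(1, 1.376) = 1.000
~((~(C (+) C) /\ 0) -> ~~~~B) = 1 − 1.000 = 0.000
~C \/ ~((~(C (+) C) /\ 0) -> ~~~~B) = max(0.395, 0.000) = 0.395

0.395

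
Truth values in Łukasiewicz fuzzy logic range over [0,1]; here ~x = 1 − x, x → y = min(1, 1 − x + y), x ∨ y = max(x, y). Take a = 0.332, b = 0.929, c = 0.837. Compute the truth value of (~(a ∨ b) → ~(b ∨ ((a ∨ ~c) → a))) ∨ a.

a ∨ b = max(0.332, 0.929) = 0.929
~(a ∨ b) = 1 − 0.929 = 0.071
~c = 1 − 0.837 = 0.163
a ∨ ~c = max(0.332, 0.163) = 0.332
(a ∨ ~c) → a = min(1, 1 − 0.332 + 0.332) = min(1, 1.000) = 1.000
b ∨ ((a ∨ ~c) → a) = max(0.929, 1.000) = 1.000
~(b ∨ ((a ∨ ~c) → a)) = 1 − 1.000 = 0.000
~(a ∨ b) → ~(b ∨ ((a ∨ ~c) → a)) = min(1, 1 − 0.071 + 0.000) = min(1, 0.929) = 0.929
(~(a ∨ b) → ~(b ∨ ((a ∨ ~c) → a))) ∨ a = max(0.929, 0.332) = 0.929

0.929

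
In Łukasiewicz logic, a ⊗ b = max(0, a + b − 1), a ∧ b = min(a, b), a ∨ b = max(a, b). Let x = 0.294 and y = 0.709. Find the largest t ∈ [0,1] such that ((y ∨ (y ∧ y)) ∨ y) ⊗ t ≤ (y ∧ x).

y ∧ y = min(0.709, 0.709) = 0.709
y ∨ (y ∧ y) = max(0.709, 0.709) = 0.709
(y ∨ (y ∧ y)) ∨ y = max(0.709, 0.709) = 0.709
So the left factor is (y ∨ (y ∧ y)) ∨ y = 0.709.
y ∧ x = min(0.709, 0.294) = 0.294
So the right-hand bound is y ∧ x = 0.294.
The residuum of the Łukasiewicz t-norm gives the supremum: min(1, 1 − 0.709 + 0.294).
1 − 0.709 + 0.294 = 0.585, so t = min(1, 0.585) = 0.585.
Check: 0.709 ⊗ 0.585 = max(0, 0.294) = 0.294 ≤ 0.294.

0.585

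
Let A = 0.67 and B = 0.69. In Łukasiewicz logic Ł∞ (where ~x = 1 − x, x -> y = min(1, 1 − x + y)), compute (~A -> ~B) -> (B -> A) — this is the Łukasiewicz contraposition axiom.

1.00

~A = 1 − 0.67 = 0.33
~B = 1 − 0.69 = 0.31
~A -> ~B = min(1, 1 − 0.33 + 0.31) = min(1, 0.98) = 0.98
B -> A = min(1, 1 − 0.69 + 0.67) = min(1, 0.98) = 0.98
(~A -> ~B) -> (B -> A) = min(1, 1 − 0.98 + 0.98) = min(1, 1.00) = 1.00
(As expected: an axiom of Ł∞, always 1.)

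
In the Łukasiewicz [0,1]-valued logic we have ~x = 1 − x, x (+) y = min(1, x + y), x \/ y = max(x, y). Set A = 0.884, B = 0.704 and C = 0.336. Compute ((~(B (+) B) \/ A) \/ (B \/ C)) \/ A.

B (+) B = min(1, 0.704 + 0.704) = min(1, 1.408) = 1.000
~(B (+) B) = 1 − 1.000 = 0.000
~(B (+) B) \/ A = max(0.000, 0.884) = 0.884
B \/ C = max(0.704, 0.336) = 0.704
(~(B (+) B) \/ A) \/ (B \/ C) = max(0.884, 0.704) = 0.884
((~(B (+) B) \/ A) \/ (B \/ C)) \/ A = max(0.884, 0.884) = 0.884

0.884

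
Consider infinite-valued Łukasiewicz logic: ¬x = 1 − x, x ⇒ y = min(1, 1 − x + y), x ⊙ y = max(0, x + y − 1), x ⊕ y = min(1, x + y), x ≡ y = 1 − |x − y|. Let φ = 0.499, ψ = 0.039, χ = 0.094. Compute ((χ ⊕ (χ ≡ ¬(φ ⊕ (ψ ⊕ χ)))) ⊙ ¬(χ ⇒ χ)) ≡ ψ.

ψ ⊕ χ = min(1, 0.039 + 0.094) = min(1, 0.133) = 0.133
φ ⊕ (ψ ⊕ χ) = min(1, 0.499 + 0.133) = min(1, 0.632) = 0.632
¬(φ ⊕ (ψ ⊕ χ)) = 1 − 0.632 = 0.368
χ ≡ ¬(φ ⊕ (ψ ⊕ χ)) = 1 − |0.094 − 0.368| = 1 − 0.274 = 0.726
χ ⊕ (χ ≡ ¬(φ ⊕ (ψ ⊕ χ))) = min(1, 0.094 + 0.726) = min(1, 0.820) = 0.820
χ ⇒ χ = min(1, 1 − 0.094 + 0.094) = min(1, 1.000) = 1.000
¬(χ ⇒ χ) = 1 − 1.000 = 0.000
(χ ⊕ (χ ≡ ¬(φ ⊕ (ψ ⊕ χ)))) ⊙ ¬(χ ⇒ χ) = max(0, 0.820 + 0.000 − 1) = max(0, -0.180) = 0.000
((χ ⊕ (χ ≡ ¬(φ ⊕ (ψ ⊕ χ)))) ⊙ ¬(χ ⇒ χ)) ≡ ψ = 1 − |0.000 − 0.039| = 1 − 0.039 = 0.961

0.961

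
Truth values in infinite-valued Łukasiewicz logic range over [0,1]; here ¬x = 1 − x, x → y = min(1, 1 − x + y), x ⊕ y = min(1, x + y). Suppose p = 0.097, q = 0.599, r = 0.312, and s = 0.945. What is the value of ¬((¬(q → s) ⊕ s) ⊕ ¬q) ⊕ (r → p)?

q → s = min(1, 1 − 0.599 + 0.945) = min(1, 1.346) = 1.000
¬(q → s) = 1 − 1.000 = 0.000
¬(q → s) ⊕ s = min(1, 0.000 + 0.945) = min(1, 0.945) = 0.945
¬q = 1 − 0.599 = 0.401
(¬(q → s) ⊕ s) ⊕ ¬q = min(1, 0.945 + 0.401) = min(1, 1.346) = 1.000
¬((¬(q → s) ⊕ s) ⊕ ¬q) = 1 − 1.000 = 0.000
r → p = min(1, 1 − 0.312 + 0.097) = min(1, 0.785) = 0.785
¬((¬(q → s) ⊕ s) ⊕ ¬q) ⊕ (r → p) = min(1, 0.000 + 0.785) = min(1, 0.785) = 0.785

0.785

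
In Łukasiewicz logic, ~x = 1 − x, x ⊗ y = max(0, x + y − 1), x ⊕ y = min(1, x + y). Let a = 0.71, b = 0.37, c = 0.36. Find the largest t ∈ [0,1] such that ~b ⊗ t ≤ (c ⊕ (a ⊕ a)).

1.00

~b = 1 − 0.37 = 0.63
So the left factor is ~b = 0.63.
a ⊕ a = min(1, 0.71 + 0.71) = min(1, 1.42) = 1.00
c ⊕ (a ⊕ a) = min(1, 0.36 + 1.00) = min(1, 1.36) = 1.00
So the right-hand bound is c ⊕ (a ⊕ a) = 1.00.
The residuum of the Łukasiewicz t-norm gives the supremum: min(1, 1 − 0.63 + 1.00).
1 − 0.63 + 1.00 = 1.37, so t = min(1, 1.37) = 1.00.
Check: 0.63 ⊗ 1.00 = max(0, 0.63) = 0.63 ≤ 1.00.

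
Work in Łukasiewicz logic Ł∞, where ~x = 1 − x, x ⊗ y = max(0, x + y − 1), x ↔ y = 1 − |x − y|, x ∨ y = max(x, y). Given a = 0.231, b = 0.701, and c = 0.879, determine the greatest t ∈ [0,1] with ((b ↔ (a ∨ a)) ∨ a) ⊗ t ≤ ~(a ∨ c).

a ∨ a = max(0.231, 0.231) = 0.231
b ↔ (a ∨ a) = 1 − |0.701 − 0.231| = 1 − 0.470 = 0.530
(b ↔ (a ∨ a)) ∨ a = max(0.530, 0.231) = 0.530
So the left factor is (b ↔ (a ∨ a)) ∨ a = 0.530.
a ∨ c = max(0.231, 0.879) = 0.879
~(a ∨ c) = 1 − 0.879 = 0.121
So the right-hand bound is ~(a ∨ c) = 0.121.
The residuum of the Łukasiewicz t-norm gives the supremum: min(1, 1 − 0.530 + 0.121).
1 − 0.530 + 0.121 = 0.591, so t = min(1, 0.591) = 0.591.
Check: 0.530 ⊗ 0.591 = max(0, 0.121) = 0.121 ≤ 0.121.

0.591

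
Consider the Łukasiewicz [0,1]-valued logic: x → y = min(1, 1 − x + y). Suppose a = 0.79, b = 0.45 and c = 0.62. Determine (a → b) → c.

0.96

a → b = min(1, 1 − 0.79 + 0.45) = min(1, 0.66) = 0.66
(a → b) → c = min(1, 1 − 0.66 + 0.62) = min(1, 0.96) = 0.96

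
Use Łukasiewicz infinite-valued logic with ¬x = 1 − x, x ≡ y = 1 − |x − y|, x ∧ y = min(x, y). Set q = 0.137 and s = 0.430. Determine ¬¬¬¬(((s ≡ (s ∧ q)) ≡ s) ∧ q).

s ∧ q = min(0.430, 0.137) = 0.137
s ≡ (s ∧ q) = 1 − |0.430 − 0.137| = 1 − 0.293 = 0.707
(s ≡ (s ∧ q)) ≡ s = 1 − |0.707 − 0.430| = 1 − 0.277 = 0.723
((s ≡ (s ∧ q)) ≡ s) ∧ q = min(0.723, 0.137) = 0.137
¬(((s ≡ (s ∧ q)) ≡ s) ∧ q) = 1 − 0.137 = 0.863
¬¬(((s ≡ (s ∧ q)) ≡ s) ∧ q) = 1 − 0.863 = 0.137
¬¬¬(((s ≡ (s ∧ q)) ≡ s) ∧ q) = 1 − 0.137 = 0.863
¬¬¬¬(((s ≡ (s ∧ q)) ≡ s) ∧ q) = 1 − 0.863 = 0.137

0.137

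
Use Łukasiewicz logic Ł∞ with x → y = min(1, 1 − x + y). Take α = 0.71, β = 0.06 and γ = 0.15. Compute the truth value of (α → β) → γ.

0.80

α → β = min(1, 1 − 0.71 + 0.06) = min(1, 0.35) = 0.35
(α → β) → γ = min(1, 1 − 0.35 + 0.15) = min(1, 0.80) = 0.80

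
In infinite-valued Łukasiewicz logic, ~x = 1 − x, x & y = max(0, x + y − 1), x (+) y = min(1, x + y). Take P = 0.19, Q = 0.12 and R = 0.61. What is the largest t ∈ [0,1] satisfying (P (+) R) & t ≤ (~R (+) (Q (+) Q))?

0.83

P (+) R = min(1, 0.19 + 0.61) = min(1, 0.80) = 0.80
So the left factor is P (+) R = 0.80.
~R = 1 − 0.61 = 0.39
Q (+) Q = min(1, 0.12 + 0.12) = min(1, 0.24) = 0.24
~R (+) (Q (+) Q) = min(1, 0.39 + 0.24) = min(1, 0.63) = 0.63
So the right-hand bound is ~R (+) (Q (+) Q) = 0.63.
The residuum of the Łukasiewicz t-norm gives the supremum: min(1, 1 − 0.80 + 0.63).
1 − 0.80 + 0.63 = 0.83, so t = min(1, 0.83) = 0.83.
Check: 0.80 & 0.83 = max(0, 0.63) = 0.63 ≤ 0.63.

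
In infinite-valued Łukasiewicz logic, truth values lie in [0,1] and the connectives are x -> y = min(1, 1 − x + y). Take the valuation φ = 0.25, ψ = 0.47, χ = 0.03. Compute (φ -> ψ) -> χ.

φ -> ψ = min(1, 1 − 0.25 + 0.47) = min(1, 1.22) = 1.00
(φ -> ψ) -> χ = min(1, 1 − 1.00 + 0.03) = min(1, 0.03) = 0.03

0.03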